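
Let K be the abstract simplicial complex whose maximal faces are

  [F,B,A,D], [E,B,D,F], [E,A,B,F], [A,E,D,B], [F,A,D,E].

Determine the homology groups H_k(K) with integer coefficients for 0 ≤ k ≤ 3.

H_0 ≅ Z,  H_1 = 0,  H_2 = 0,  H_3 ≅ Z.

Order the vertices as A < B < D < E < F. Listing each simplex with vertices in this order, K has dimension 3 with simplices:

  0-simplices (5): A, B, D, E, F
  1-simplices (10): AB, AD, AE, AF, BD, BE, BF, DE, DF, EF
  2-simplices (10): ABD, ABE, ABF, ADE, ADF, AEF, BDE, BDF, BEF, DEF
  3-simplices (5): ABDE, ABDF, ABEF, ADEF, BDEF

giving chain groups C_0 ≅ Z^5, C_1 ≅ Z^10, C_2 ≅ Z^10, C_3 ≅ Z^5.

The boundary map ∂_1: C_1 → C_0 maps an edge to its endpoints' difference, ∂[p,q] = q − p. For instance
  ∂DE = E − D.
The resulting 5×10 matrix has rank 4, and its Smith normal form has invariant factors (1,1,1,1).

Boundary ∂_2: C_2 → C_1 maps a triangle to the signed sum of its edges. For instance
  ∂ADE = DE − AE + AD,
  ∂ADF = DF − AF + AD.
As a 10×10 matrix over Z this has rank 6, with invariant factors (1,1,1,1,1,1).

Boundary ∂_3: C_3 → C_2 sends each 3-simplex σ to the alternating sum Σ_i (−1)^i (σ with its i-th vertex removed). For instance
  ∂ADEF = DEF − AEF + ADF − ADE,
  ∂ABDE = BDE − ADE + ABE − ABD.
This gives a 10×5 integer matrix of rank 4; reducing to Smith normal form yields diagonal entries (1,1,1,1).

Now H_k = ker ∂_k / im ∂_{k+1}, so:

  H_0: rank C_0 − rank ∂_1 = 5 − 4 = 1, and the invariant factors of ∂_1 are all 1, so H_0 = Z.
  H_1: rank ker ∂_1 − rank ∂_2 = (10 − 4) − 6 = 0, and the invariant factors of ∂_2 are all 1, so H_1 = 0.
  H_2: rank ker ∂_2 − rank ∂_3 = (10 − 6) − 4 = 0, and the invariant factors of ∂_3 are all 1, so H_2 = 0.
  H_3: rank ker ∂_3 − rank ∂_4 = (5 − 4) − 0 = 1, and there is no ∂_4, so H_3 = Z.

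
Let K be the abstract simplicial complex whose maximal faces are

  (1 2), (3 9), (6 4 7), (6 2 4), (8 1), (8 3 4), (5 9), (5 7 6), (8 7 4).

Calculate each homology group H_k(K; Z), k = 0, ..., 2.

Take the total order 1 < 2 < 3 < 4 < 5 < 6 < 7 < 8 < 9 on the vertex set. Then K (dimension 2) consists of the simplices:

  0-simplices (9): [1], [2], [3], [4], [5], [6], [7], [8], [9]
  1-simplices (15): [1,2], [1,8], [2,4], [2,6], [3,4], [3,8], [3,9], [4,6], [4,7], [4,8], [5,6], [5,7], [5,9], [6,7], [7,8]
  2-simplices (5): [2,4,6], [3,4,8], [4,6,7], [4,7,8], [5,6,7]

giving chain groups C_0 ≅ Z^9, C_1 ≅ Z^15, C_2 ≅ Z^5.

The boundary map ∂_1: C_1 → C_0 sends each edge [p,q] (with p < q) to q − p. For instance
  ∂[2,4] = [4] − [2].
The resulting 9×15 matrix has rank 8, and its Smith normal form has invariant factors (1,1,1,1,1,1,1,1).

The boundary map ∂_2: C_2 → C_1 maps a triangle to the signed sum of its edges. For instance
  ∂[4,6,7] = [6,7] − [4,7] + [4,6],
  ∂[3,4,8] = [4,8] − [3,8] + [3,4].
This gives a 15×5 integer matrix of rank 5; reducing to Smith normal form yields diagonal entries (1,1,1,1,1).

Now H_k = ker ∂_k / im ∂_{k+1}, so:

  H_0: rank C_0 − rank ∂_1 = 9 − 8 = 1, and the invariant factors of ∂_1 are all 1, so H_0 ≅ Z.
  H_1: rank ker ∂_1 − rank ∂_2 = (15 − 8) − 5 = 2, and the invariant factors of ∂_2 are all 1, so H_1 ≅ Z^2.
  H_2: rank ker ∂_2 − rank ∂_3 = (5 − 5) − 0 = 0, and there is no ∂_3, so H_2 ≅ 0.

As a check, the Euler characteristic is 9 − 15 + 5 = -1, which agrees with 1 − 2 + 0 = -1.

H_0 ≅ Z,  H_1 ≅ Z^2,  H_2 = 0.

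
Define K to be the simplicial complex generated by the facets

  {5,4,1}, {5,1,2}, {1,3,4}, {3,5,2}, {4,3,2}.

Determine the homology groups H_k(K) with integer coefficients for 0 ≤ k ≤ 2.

H_0 = Z,  H_1 = Z,  H_2 = 0.

K has 5 vertices, 10 edges, 5 triangles.
rank ∂_0 = 0, rank ∂_1 = 4 ⇒ b_0 = 5 − 0 − 4 = 1; all invariant factors of ∂_1 are 1 so no torsion. So H_0 ≅ Z.
rank ∂_1 = 4, rank ∂_2 = 5 ⇒ b_1 = 10 − 4 − 5 = 1; all invariant factors of ∂_2 are 1 so no torsion. So H_1 ≅ Z.
rank ∂_2 = 5, rank ∂_3 = 0 ⇒ b_2 = 5 − 5 − 0 = 0. So H_2 ≅ 0.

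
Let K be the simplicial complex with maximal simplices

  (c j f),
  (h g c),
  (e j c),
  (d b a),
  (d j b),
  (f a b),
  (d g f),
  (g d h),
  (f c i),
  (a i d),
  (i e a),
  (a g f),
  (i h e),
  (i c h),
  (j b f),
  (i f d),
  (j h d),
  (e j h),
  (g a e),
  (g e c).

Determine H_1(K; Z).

K has 10 vertices, 30 edges, 20 triangles.
rank ∂_1 = 9, rank ∂_2 = 20 ⇒ b_1 = 30 − 9 − 20 = 1; ∂_2 has invariant factor(s) [2] giving torsion. So H_1 = Z ⊕ Z/2Z.

H_1 ≅ Z ⊕ Z/2Z.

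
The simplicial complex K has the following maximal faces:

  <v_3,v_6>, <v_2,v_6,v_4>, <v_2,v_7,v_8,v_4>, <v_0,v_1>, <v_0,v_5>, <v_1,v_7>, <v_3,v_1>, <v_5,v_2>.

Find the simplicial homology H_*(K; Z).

Take the total order v_0 < v_1 < v_2 < v_3 < v_4 < v_5 < v_6 < v_7 < v_8 on the vertex set. Then K (dimension 3) consists of the simplices:

  0-simplices (9): [v_0], [v_1], [v_2], [v_3], [v_4], [v_5], [v_6], [v_7], [v_8]
  1-simplices (14): [v_0,v_1], [v_0,v_5], [v_1,v_3], [v_1,v_7], [v_2,v_4], [v_2,v_5], [v_2,v_6], [v_2,v_7], [v_2,v_8], [v_3,v_6], [v_4,v_6], [v_4,v_7], [v_4,v_8], [v_7,v_8]
  2-simplices (5): [v_2,v_4,v_6], [v_2,v_4,v_7], [v_2,v_4,v_8], [v_2,v_7,v_8], [v_4,v_7,v_8]
  3-simplices (1): [v_2,v_4,v_7,v_8]

so the chain groups are C_0 ≅ Z^9, C_1 ≅ Z^14, C_2 ≅ Z^5, C_3 ≅ Z^1.

∂_1: C_1 → C_0 is given by ∂[p,q] = [q] − [p]. For instance
  ∂[v_2,v_7] = [v_7] − [v_2].
The 9×14 boundary matrix has rank 8 and Smith normal form diag(1,1,1,1,1,1,1,1).

The boundary map ∂_2: C_2 → C_1 sends each 2-simplex [p,q,r] to [q,r] − [p,r] + [p,q]. For instance
  ∂[v_2,v_4,v_8] = [v_4,v_8] − [v_2,v_8] + [v_2,v_4],
  ∂[v_2,v_4,v_6] = [v_4,v_6] − [v_2,v_6] + [v_2,v_4].
As a 14×5 matrix over Z this has rank 4, with invariant factors (1,1,1,1).

Boundary ∂_3: C_3 → C_2 sends each 3-simplex σ to the alternating sum Σ_i (−1)^i (σ with its i-th vertex removed). For instance
  ∂[v_2,v_4,v_7,v_8] = [v_4,v_7,v_8] − [v_2,v_7,v_8] + [v_2,v_4,v_8] − [v_2,v_4,v_7].
The 5×1 boundary matrix has rank 1 and Smith normal form diag(1).

Now H_k = ker ∂_k / im ∂_{k+1}, so:

  H_0: rank C_0 − rank ∂_1 = 9 − 8 = 1, and the invariant factors of ∂_1 are all 1, so H_0 ≅ Z.
  H_1: rank ker ∂_1 − rank ∂_2 = (14 − 8) − 4 = 2, and the invariant factors of ∂_2 are all 1, so H_1 ≅ Z^2.
  H_2: rank ker ∂_2 − rank ∂_3 = (5 − 4) − 1 = 0, and the invariant factors of ∂_3 are all 1, so H_2 ≅ 0.
  H_3: rank ker ∂_3 − rank ∂_4 = (1 − 1) − 0 = 0, and there is no ∂_4, so H_3 ≅ 0.

As a check, the Euler characteristic is 9 − 14 + 5 − 1 = -1, which agrees with 1 − 2 + 0 − 0 = -1.

H_0 = Z,  H_1 = Z^2,  H_2 = 0,  H_3 = 0.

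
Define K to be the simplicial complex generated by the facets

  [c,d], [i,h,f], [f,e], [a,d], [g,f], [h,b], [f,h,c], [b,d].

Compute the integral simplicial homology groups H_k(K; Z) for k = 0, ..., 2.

H_0 = Z,  H_1 = Z,  H_2 = 0.

Take the total order a < b < c < d < e < f < g < h < i on the vertex set. Then K (dimension 2) consists of the simplices:

  0-simplices (9): a, b, c, d, e, f, g, h, i
  1-simplices (11): ad, bd, bh, cd, cf, ch, ef, fg, fh, fi, hi
  2-simplices (2): cfh, fhi

so the chain groups are C_0 ≅ Z^9, C_1 ≅ Z^11, C_2 ≅ Z^2.

Boundary ∂_1: C_1 → C_0 is given by ∂[p,q] = [q] − [p]. For instance
  ∂hi = i − h.
This gives a 9×11 integer matrix of rank 8; reducing to Smith normal form yields diagonal entries (1,1,1,1,1,1,1,1).

Boundary ∂_2: C_2 → C_1 sends each 2-simplex [p,q,r] to [q,r] − [p,r] + [p,q]. For instance
  ∂cfh = fh − ch + cf,
  ∂fhi = hi − fi + fh.
The 11×2 boundary matrix has rank 2 and Smith normal form diag(1,1).

Reading off H_k = ker ∂_k / im ∂_{k+1}:

  H_0: rank C_0 − rank ∂_1 = 9 − 8 = 1, and the invariant factors of ∂_1 are all 1, so H_0 ≅ Z.
  H_1: rank ker ∂_1 − rank ∂_2 = (11 − 8) − 2 = 1, and the invariant factors of ∂_2 are all 1, so H_1 ≅ Z.
  H_2: rank ker ∂_2 − rank ∂_3 = (2 − 2) − 0 = 0, and there is no ∂_3, so H_2 ≅ 0.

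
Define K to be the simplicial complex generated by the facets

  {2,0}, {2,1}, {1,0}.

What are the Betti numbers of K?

K has 3 vertices, 3 edges.
rank ∂_0 = 0, rank ∂_1 = 2 ⇒ b_0 = 3 − 0 − 2 = 1; all invariant factors of ∂_1 are 1 so no torsion. So H_0 = Z.
rank ∂_1 = 2, rank ∂_2 = 0 ⇒ b_1 = 3 − 2 − 0 = 1. So H_1 = Z.

b_0 = 1, b_1 = 1.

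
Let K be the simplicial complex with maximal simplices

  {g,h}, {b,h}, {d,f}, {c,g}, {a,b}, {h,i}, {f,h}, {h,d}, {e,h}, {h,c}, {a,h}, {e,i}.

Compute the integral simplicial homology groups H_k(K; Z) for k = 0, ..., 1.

We work with the vertex ordering a < b < c < d < e < f < g < h < i. The simplices of K, each written with vertices in increasing order, are:

  0-simplices (9): a, b, c, d, e, f, g, h, i
  1-simplices (12): ab, ah, bh, cg, ch, df, dh, eh, ei, fh, gh, hi

Hence C_0 ≅ Z^9, C_1 ≅ Z^12.

Boundary ∂_1: C_1 → C_0 is given by ∂[p,q] = [q] − [p]. For instance
  ∂bh = h − b.
This gives a 9×12 integer matrix of rank 8; reducing to Smith normal form yields diagonal entries (1,1,1,1,1,1,1,1).

Computing H_k = (kernel of ∂_k) / (image of ∂_{k+1}):

  H_0: rank C_0 − rank ∂_1 = 9 − 8 = 1, and the invariant factors of ∂_1 are all 1, so H_0 ≅ Z.
  H_1: rank ker ∂_1 − rank ∂_2 = (12 − 8) − 0 = 4, and there is no ∂_2, so H_1 ≅ Z^4.

H_0 = Z,  H_1 = Z^4.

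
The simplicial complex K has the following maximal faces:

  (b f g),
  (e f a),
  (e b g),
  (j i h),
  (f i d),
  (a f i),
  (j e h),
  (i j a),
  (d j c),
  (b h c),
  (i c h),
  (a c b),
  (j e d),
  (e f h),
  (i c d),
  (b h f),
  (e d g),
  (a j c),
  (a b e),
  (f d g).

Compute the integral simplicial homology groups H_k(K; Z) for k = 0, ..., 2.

H_0 = Z,  H_1 = Z ⊕ Z_2,  H_2 = 0.

We work with the vertex ordering a < b < c < d < e < f < g < h < i < j. The simplices of K, each written with vertices in increasing order, are:

  0-simplices (10): a, b, c, d, e, f, g, h, i, j
  1-simplices (30): ab, ac, ae, af, ai, aj, bc, be, bf, bg, bh, cd, ch, ci, cj, de, df, dg, di, dj, ef, eg, eh, ej, fg, fh, fi, hi, hj, ij
  2-simplices (20): abc, abe, acj, aef, afi, aij, bch, beg, bfg, bfh, cdi, cdj, chi, deg, dej, dfg, dfi, efh, ehj, hij

giving chain groups C_0 ≅ Z^10, C_1 ≅ Z^30, C_2 ≅ Z^20.

Boundary ∂_1: C_1 → C_0 sends each edge [p,q] (with p < q) to q − p. For instance
  ∂ch = h − c.
As a 10×30 matrix over Z this has rank 9, with invariant factors (1,1,1,1,1,1,1,1,1).

The boundary map ∂_2: C_2 → C_1 maps a triangle to the signed sum of its edges. For instance
  ∂abe = be − ae + ab,
  ∂dfg = fg − dg + df.
The resulting 30×20 matrix has rank 20, and its Smith normal form has invariant factors (1,1,1,1,1,1,1,1,1,1,1,1,1,1,1,1,1,1,1,2).

Computing H_k = (kernel of ∂_k) / (image of ∂_{k+1}):

  H_0: rank C_0 − rank ∂_1 = 10 − 9 = 1, and the invariant factors of ∂_1 are all 1, so H_0 = Z.
  H_1: rank ker ∂_1 − rank ∂_2 = (30 − 9) − 20 = 1, and ∂_2 has invariant factor 2 > 1, so H_1 = Z ⊕ Z_2.
  H_2: rank ker ∂_2 − rank ∂_3 = (20 − 20) − 0 = 0, and there is no ∂_3, so H_2 = 0.

As a check, the Euler characteristic is 10 − 30 + 20 = 0, which agrees with 1 − 1 + 0 = 0.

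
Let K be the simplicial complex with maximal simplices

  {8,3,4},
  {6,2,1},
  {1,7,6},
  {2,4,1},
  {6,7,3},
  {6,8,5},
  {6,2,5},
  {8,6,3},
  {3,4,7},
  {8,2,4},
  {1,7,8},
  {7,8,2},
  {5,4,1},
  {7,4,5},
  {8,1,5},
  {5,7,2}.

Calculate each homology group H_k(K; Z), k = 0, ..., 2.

K has 8 vertices, 24 edges, 16 triangles.
rank ∂_0 = 0, rank ∂_1 = 7 ⇒ b_0 = 8 − 0 − 7 = 1; all invariant factors of ∂_1 are 1 so no torsion. So H_0 ≅ Z.
rank ∂_1 = 7, rank ∂_2 = 15 ⇒ b_1 = 24 − 7 − 15 = 2; all invariant factors of ∂_2 are 1 so no torsion. So H_1 ≅ Z^2.
rank ∂_2 = 15, rank ∂_3 = 0 ⇒ b_2 = 16 − 15 − 0 = 1. So H_2 ≅ Z.

H_0 = Z,  H_1 = Z^2,  H_2 = Z.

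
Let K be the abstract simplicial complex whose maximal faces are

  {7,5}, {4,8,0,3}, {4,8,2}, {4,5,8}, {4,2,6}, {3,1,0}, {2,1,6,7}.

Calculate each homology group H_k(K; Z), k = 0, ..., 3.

H_0 = Z,  H_1 = Z^2,  H_2 = 0,  H_3 = 0.

Order the vertices as 0 < 1 < 2 < 3 < 4 < 5 < 6 < 7 < 8. Listing each simplex with vertices in this order, K has dimension 3 with simplices:

  0-simplices (9): [0], [1], [2], [3], [4], [5], [6], [7], [8]
  1-simplices (20): [0,1], [0,3], [0,4], [0,8], [1,2], [1,3], [1,6], [1,7], [2,4], [2,6], [2,7], [2,8], [3,4], [3,8], [4,5], [4,6], [4,8], [5,7], [5,8], [6,7]
  2-simplices (12): [0,1,3], [0,3,4], [0,3,8], [0,4,8], [1,2,6], [1,2,7], [1,6,7], [2,4,6], [2,4,8], [2,6,7], [3,4,8], [4,5,8]
  3-simplices (2): [0,3,4,8], [1,2,6,7]

Hence C_0 ≅ Z^9, C_1 ≅ Z^20, C_2 ≅ Z^12, C_3 ≅ Z^2.

∂_1: C_1 → C_0 maps an edge to its endpoints' difference, ∂[p,q] = q − p.
The 9×20 boundary matrix has rank 8 and Smith normal form diag(1,1,1,1,1,1,1,1).

Boundary ∂_2: C_2 → C_1 sends each 2-simplex [p,q,r] to [q,r] − [p,r] + [p,q]. For instance
  ∂[2,4,8] = [4,8] − [2,8] + [2,4],
  ∂[3,4,8] = [4,8] − [3,8] + [3,4].
This gives a 20×12 integer matrix of rank 10; reducing to Smith normal form yields diagonal entries (1,1,1,1,1,1,1,1,1,1).

The boundary map ∂_3: C_3 → C_2 sends each 3-simplex σ to the alternating sum Σ_i (−1)^i (σ with its i-th vertex removed). For instance
  ∂[1,2,6,7] = [2,6,7] − [1,6,7] + [1,2,7] − [1,2,6],
  ∂[0,3,4,8] = [3,4,8] − [0,4,8] + [0,3,8] − [0,3,4].
The resulting 12×2 matrix has rank 2, and its Smith normal form has invariant factors (1,1).

From H_k ≅ ker(∂_k) / im(∂_{k+1}) we obtain:

  H_0: rank C_0 − rank ∂_1 = 9 − 8 = 1, and the invariant factors of ∂_1 are all 1, so H_0 ≅ Z.
  H_1: rank ker ∂_1 − rank ∂_2 = (20 − 8) − 10 = 2, and the invariant factors of ∂_2 are all 1, so H_1 ≅ Z^2.
  H_2: rank ker ∂_2 − rank ∂_3 = (12 − 10) − 2 = 0, and the invariant factors of ∂_3 are all 1, so H_2 ≅ 0.
  H_3: rank ker ∂_3 − rank ∂_4 = (2 − 2) − 0 = 0, and there is no ∂_4, so H_3 ≅ 0.

As a check, the Euler characteristic is 9 − 20 + 12 − 2 = -1, which agrees with 1 − 2 + 0 − 0 = -1.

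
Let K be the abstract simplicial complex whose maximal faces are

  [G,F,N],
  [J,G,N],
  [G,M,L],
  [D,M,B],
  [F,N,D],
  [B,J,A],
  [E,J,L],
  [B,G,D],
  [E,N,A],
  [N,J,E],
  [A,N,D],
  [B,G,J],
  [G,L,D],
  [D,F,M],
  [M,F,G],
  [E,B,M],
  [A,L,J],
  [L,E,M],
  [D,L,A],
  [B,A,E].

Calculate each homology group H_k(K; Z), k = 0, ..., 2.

Take the total order A < B < D < E < F < G < J < L < M < N on the vertex set. Then K (dimension 2) consists of the simplices:

  0-simplices (10): A, B, D, E, F, G, J, L, M, N
  1-simplices (30): AB, AD, AE, AJ, AL, AN, BD, BE, BG, BJ, BM, DF, DG, DL, DM, DN, EJ, EL, EM, EN, FG, FM, FN, GJ, GL, GM, GN, JL, JN, LM
  2-simplices (20): ABE, ABJ, ADL, ADN, AEN, AJL, BDG, BDM, BEM, BGJ, DFM, DFN, DGL, EJL, EJN, ELM, FGM, FGN, GJN, GLM

so the chain groups are C_0 ≅ Z^10, C_1 ≅ Z^30, C_2 ≅ Z^20.

The boundary map ∂_1: C_1 → C_0 is given by ∂[p,q] = [q] − [p].
As a 10×30 matrix over Z this has rank 9, with invariant factors (1,1,1,1,1,1,1,1,1).

The boundary map ∂_2: C_2 → C_1 acts by ∂[p,q,r] = [q,r] − [p,r] + [p,q]. For instance
  ∂BEM = EM − BM + BE,
  ∂DGL = GL − DL + DG.
This gives a 30×20 integer matrix of rank 20; reducing to Smith normal form yields diagonal entries (1,1,1,1,1,1,1,1,1,1,1,1,1,1,1,1,1,1,1,2).

Computing H_k = (kernel of ∂_k) / (image of ∂_{k+1}):

  H_0: rank C_0 − rank ∂_1 = 10 − 9 = 1, and the invariant factors of ∂_1 are all 1, so H_0 = Z.
  H_1: rank ker ∂_1 − rank ∂_2 = (30 − 9) − 20 = 1, and ∂_2 has invariant factor 2 > 1, so H_1 = Z ⊕ Z/2Z.
  H_2: rank ker ∂_2 − rank ∂_3 = (20 − 20) − 0 = 0, and there is no ∂_3, so H_2 = 0.

(K is a triangulation of the Klein bottle.)

H_0 = Z,  H_1 = Z ⊕ Z/2Z,  H_2 = 0.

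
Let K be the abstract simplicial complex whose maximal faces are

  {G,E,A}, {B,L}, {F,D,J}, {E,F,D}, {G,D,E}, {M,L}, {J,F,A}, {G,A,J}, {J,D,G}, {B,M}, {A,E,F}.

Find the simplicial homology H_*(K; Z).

H_0 ≅ Z^2,  H_1 ≅ Z,  H_2 ≅ Z.

K has 9 vertices, 15 edges, 8 triangles.
rank ∂_0 = 0, rank ∂_1 = 7 ⇒ b_0 = 9 − 0 − 7 = 2; all invariant factors of ∂_1 are 1 so no torsion. So H_0 = Z^2.
rank ∂_1 = 7, rank ∂_2 = 7 ⇒ b_1 = 15 − 7 − 7 = 1; all invariant factors of ∂_2 are 1 so no torsion. So H_1 = Z.
rank ∂_2 = 7, rank ∂_3 = 0 ⇒ b_2 = 8 − 7 − 0 = 1. So H_2 = Z.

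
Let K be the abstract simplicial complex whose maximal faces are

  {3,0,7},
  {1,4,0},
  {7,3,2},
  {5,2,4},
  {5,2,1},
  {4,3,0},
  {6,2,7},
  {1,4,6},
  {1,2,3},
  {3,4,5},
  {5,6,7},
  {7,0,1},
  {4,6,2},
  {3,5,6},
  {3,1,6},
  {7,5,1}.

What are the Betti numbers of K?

b_0 = 1, b_1 = 2, b_2 = 1.

Take the total order 0 < 1 < 2 < 3 < 4 < 5 < 6 < 7 on the vertex set. Then K (dimension 2) consists of the simplices:

  0-simplices (8): [0], [1], [2], [3], [4], [5], [6], [7]
  1-simplices (24): (24 of them)
  2-simplices (16): [0,1,4], [0,1,7], [0,3,4], [0,3,7], [1,2,3], [1,2,5], [1,3,6], [1,4,6], [1,5,7], [2,3,7], [2,4,5], [2,4,6], [2,6,7], [3,4,5], [3,5,6], [5,6,7]

giving chain groups C_0 ≅ Z^8, C_1 ≅ Z^24, C_2 ≅ Z^16.

The boundary map ∂_1: C_1 → C_0 sends each edge [p,q] (with p < q) to q − p.
As a 8×24 matrix over Z this has rank 7, with invariant factors (1,1,1,1,1,1,1).

∂_2: C_2 → C_1 acts by ∂[p,q,r] = [q,r] − [p,r] + [p,q]. For instance
  ∂[5,6,7] = [6,7] − [5,7] + [5,6],
  ∂[0,1,7] = [1,7] − [0,7] + [0,1].
The 24×16 boundary matrix has rank 15 and Smith normal form diag(1,1,1,1,1,1,1,1,1,1,1,1,1,1,1).

From H_k ≅ ker(∂_k) / im(∂_{k+1}) we obtain:

  H_0: rank C_0 − rank ∂_1 = 8 − 7 = 1, and the invariant factors of ∂_1 are all 1, so H_0 ≅ Z.
  H_1: rank ker ∂_1 − rank ∂_2 = (24 − 7) − 15 = 2, and the invariant factors of ∂_2 are all 1, so H_1 ≅ Z^2.
  H_2: rank ker ∂_2 − rank ∂_3 = (16 − 15) − 0 = 1, and there is no ∂_3, so H_2 ≅ Z.

As a check, the Euler characteristic is 8 − 24 + 16 = 0, which agrees with 1 − 2 + 1 = 0.
(K is a triangulation of the torus T^2.)

Hence the Betti numbers are b_0 = 1, b_1 = 2, b_2 = 1.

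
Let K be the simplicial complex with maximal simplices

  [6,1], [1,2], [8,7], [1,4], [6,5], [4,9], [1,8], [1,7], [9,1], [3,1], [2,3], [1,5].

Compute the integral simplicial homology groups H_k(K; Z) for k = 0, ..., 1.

We work with the vertex ordering 1 < 2 < 3 < 4 < 5 < 6 < 7 < 8 < 9. The simplices of K, each written with vertices in increasing order, are:

  0-simplices (9): [1], [2], [3], [4], [5], [6], [7], [8], [9]
  1-simplices (12): [1,2], [1,3], [1,4], [1,5], [1,6], [1,7], [1,8], [1,9], [2,3], [4,9], [5,6], [7,8]

Hence C_0 ≅ Z^9, C_1 ≅ Z^12.

∂_1: C_1 → C_0 maps an edge to its endpoints' difference, ∂[p,q] = q − p. For instance
  ∂[1,8] = [8] − [1].
As a 9×12 matrix over Z this has rank 8, with invariant factors (1,1,1,1,1,1,1,1).

Now H_k = ker ∂_k / im ∂_{k+1}, so:

  H_0: rank C_0 − rank ∂_1 = 9 − 8 = 1, and the invariant factors of ∂_1 are all 1, so H_0 ≅ Z.
  H_1: rank ker ∂_1 − rank ∂_2 = (12 − 8) − 0 = 4, and there is no ∂_2, so H_1 ≅ Z^4.

H_0 = Z,  H_1 = Z^4.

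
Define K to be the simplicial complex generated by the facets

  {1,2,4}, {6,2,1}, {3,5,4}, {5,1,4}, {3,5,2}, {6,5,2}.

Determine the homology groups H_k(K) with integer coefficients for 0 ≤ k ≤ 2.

Order the vertices as 1 < 2 < 3 < 4 < 5 < 6. Listing each simplex with vertices in this order, K has dimension 2 with simplices:

  0-simplices (6): [1], [2], [3], [4], [5], [6]
  1-simplices (12): [1,2], [1,4], [1,5], [1,6], [2,3], [2,4], [2,5], [2,6], [3,4], [3,5], [4,5], [5,6]
  2-simplices (6): [1,2,4], [1,2,6], [1,4,5], [2,3,5], [2,5,6], [3,4,5]

giving chain groups C_0 ≅ Z^6, C_1 ≅ Z^12, C_2 ≅ Z^6.

∂_1: C_1 → C_0 maps an edge to its endpoints' difference, ∂[p,q] = q − p. For instance
  ∂[1,5] = [5] − [1].
The 6×12 boundary matrix has rank 5 and Smith normal form diag(1,1,1,1,1).

The boundary map ∂_2: C_2 → C_1 maps a triangle to the signed sum of its edges. For instance
  ∂[2,3,5] = [3,5] − [2,5] + [2,3],
  ∂[1,2,6] = [2,6] − [1,6] + [1,2].
The 12×6 boundary matrix has rank 6 and Smith normal form diag(1,1,1,1,1,1).

Now H_k = ker ∂_k / im ∂_{k+1}, so:

  H_0: rank C_0 − rank ∂_1 = 6 − 5 = 1, and the invariant factors of ∂_1 are all 1, so H_0 = Z.
  H_1: rank ker ∂_1 − rank ∂_2 = (12 − 5) − 6 = 1, and the invariant factors of ∂_2 are all 1, so H_1 = Z.
  H_2: rank ker ∂_2 − rank ∂_3 = (6 − 6) − 0 = 0, and there is no ∂_3, so H_2 = 0.

H_0 = Z,  H_1 = Z,  H_2 = 0.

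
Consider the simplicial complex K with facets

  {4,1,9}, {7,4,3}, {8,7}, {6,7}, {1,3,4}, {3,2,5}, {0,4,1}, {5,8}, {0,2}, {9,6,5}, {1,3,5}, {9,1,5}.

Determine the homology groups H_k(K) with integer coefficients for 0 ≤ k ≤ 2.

Take the total order 0 < 1 < 2 < 3 < 4 < 5 < 6 < 7 < 8 < 9 on the vertex set. Then K (dimension 2) consists of the simplices:

  0-simplices (10): [0], [1], [2], [3], [4], [5], [6], [7], [8], [9]
  1-simplices (20): [0,1], [0,2], [0,4], [1,3], [1,4], [1,5], [1,9], [2,3], [2,5], [3,4], [3,5], [3,7], [4,7], [4,9], [5,6], [5,8], [5,9], [6,7], [6,9], [7,8]
  2-simplices (8): [0,1,4], [1,3,4], [1,3,5], [1,4,9], [1,5,9], [2,3,5], [3,4,7], [5,6,9]

giving chain groups C_0 ≅ Z^10, C_1 ≅ Z^20, C_2 ≅ Z^8.

The boundary map ∂_1: C_1 → C_0 sends each edge [p,q] (with p < q) to q − p. For instance
  ∂[1,3] = [3] − [1].
This gives a 10×20 integer matrix of rank 9; reducing to Smith normal form yields diagonal entries (1,1,1,1,1,1,1,1,1).

The boundary map ∂_2: C_2 → C_1 sends each 2-simplex [p,q,r] to [q,r] − [p,r] + [p,q]. For instance
  ∂[1,4,9] = [4,9] − [1,9] + [1,4],
  ∂[5,6,9] = [6,9] − [5,9] + [5,6].
This gives a 20×8 integer matrix of rank 8; reducing to Smith normal form yields diagonal entries (1,1,1,1,1,1,1,1).

Now H_k = ker ∂_k / im ∂_{k+1}, so:

  H_0: rank C_0 − rank ∂_1 = 10 − 9 = 1, and the invariant factors of ∂_1 are all 1, so H_0 ≅ Z.
  H_1: rank ker ∂_1 − rank ∂_2 = (20 − 9) − 8 = 3, and the invariant factors of ∂_2 are all 1, so H_1 ≅ Z^3.
  H_2: rank ker ∂_2 − rank ∂_3 = (8 − 8) − 0 = 0, and there is no ∂_3, so H_2 ≅ 0.

H_0 ≅ Z,  H_1 ≅ Z^3,  H_2 = 0.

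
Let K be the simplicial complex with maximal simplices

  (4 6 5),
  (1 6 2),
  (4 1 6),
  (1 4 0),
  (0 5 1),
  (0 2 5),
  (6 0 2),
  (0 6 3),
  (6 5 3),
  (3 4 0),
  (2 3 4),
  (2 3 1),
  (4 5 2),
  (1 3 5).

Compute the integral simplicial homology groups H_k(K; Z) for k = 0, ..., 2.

H_0 = Z,  H_1 = Z^2,  H_2 = Z.

We work with the vertex ordering 0 < 1 < 2 < 3 < 4 < 5 < 6. The simplices of K, each written with vertices in increasing order, are:

  0-simplices (7): [0], [1], [2], [3], [4], [5], [6]
  1-simplices (21): [0,1], [0,2], [0,3], [0,4], [0,5], [0,6], [1,2], [1,3], [1,4], [1,5], [1,6], [2,3], [2,4], [2,5], [2,6], [3,4], [3,5], [3,6], [4,5], [4,6], [5,6]
  2-simplices (14): [0,1,4], [0,1,5], [0,2,5], [0,2,6], [0,3,4], [0,3,6], [1,2,3], [1,2,6], [1,3,5], [1,4,6], [2,3,4], [2,4,5], [3,5,6], [4,5,6]

giving chain groups C_0 ≅ Z^7, C_1 ≅ Z^21, C_2 ≅ Z^14.

∂_1: C_1 → C_0 is given by ∂[p,q] = [q] − [p].
This gives a 7×21 integer matrix of rank 6; reducing to Smith normal form yields diagonal entries (1,1,1,1,1,1).

The boundary map ∂_2: C_2 → C_1 maps a triangle to the signed sum of its edges. For instance
  ∂[0,1,5] = [1,5] − [0,5] + [0,1],
  ∂[2,3,4] = [3,4] − [2,4] + [2,3].
The 21×14 boundary matrix has rank 13 and Smith normal form diag(1,1,1,1,1,1,1,1,1,1,1,1,1).

From H_k ≅ ker(∂_k) / im(∂_{k+1}) we obtain:

  H_0: rank C_0 − rank ∂_1 = 7 − 6 = 1, and the invariant factors of ∂_1 are all 1, so H_0 = Z.
  H_1: rank ker ∂_1 − rank ∂_2 = (21 − 6) − 13 = 2, and the invariant factors of ∂_2 are all 1, so H_1 = Z^2.
  H_2: rank ker ∂_2 − rank ∂_3 = (14 − 13) − 0 = 1, and there is no ∂_3, so H_2 = Z.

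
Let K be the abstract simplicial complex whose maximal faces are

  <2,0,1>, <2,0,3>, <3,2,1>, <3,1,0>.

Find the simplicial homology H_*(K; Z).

H_0 = Z,  H_1 = 0,  H_2 = Z.

K has 4 vertices, 6 edges, 4 triangles.
rank ∂_0 = 0, rank ∂_1 = 3 ⇒ b_0 = 4 − 0 − 3 = 1; all invariant factors of ∂_1 are 1 so no torsion. So H_0 ≅ Z.
rank ∂_1 = 3, rank ∂_2 = 3 ⇒ b_1 = 6 − 3 − 3 = 0; all invariant factors of ∂_2 are 1 so no torsion. So H_1 ≅ 0.
rank ∂_2 = 3, rank ∂_3 = 0 ⇒ b_2 = 4 − 3 − 0 = 1. So H_2 ≅ Z.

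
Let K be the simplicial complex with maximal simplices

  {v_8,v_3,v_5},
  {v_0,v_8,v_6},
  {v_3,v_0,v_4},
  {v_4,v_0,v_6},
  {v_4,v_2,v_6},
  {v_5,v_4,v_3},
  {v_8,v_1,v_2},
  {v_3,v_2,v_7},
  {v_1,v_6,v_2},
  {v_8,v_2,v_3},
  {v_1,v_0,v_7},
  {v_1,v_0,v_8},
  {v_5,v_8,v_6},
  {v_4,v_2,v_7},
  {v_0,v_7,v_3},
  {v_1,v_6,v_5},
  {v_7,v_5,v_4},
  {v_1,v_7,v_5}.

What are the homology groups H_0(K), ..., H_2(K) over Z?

H_0 = Z,  H_1 = Z ⊕ Z/2,  H_2 = 0.

Fix the vertex order v_0 < v_1 < v_2 < v_3 < v_4 < v_5 < v_6 < v_7 < v_8 and write every simplex with vertices in increasing order. Then dim K = 2 and the simplices of K are:

  0-simplices (9): [v_0], [v_1], [v_2], [v_3], [v_4], [v_5], [v_6], [v_7], [v_8]
  1-simplices (27): (27 of them)
  2-simplices (18): (18 of them)

Hence C_0 ≅ Z^9, C_1 ≅ Z^27, C_2 ≅ Z^18.

∂_1: C_1 → C_0 maps an edge to its endpoints' difference, ∂[p,q] = q − p.
The resulting 9×27 matrix has rank 8, and its Smith normal form has invariant factors (1,1,1,1,1,1,1,1).

The boundary map ∂_2: C_2 → C_1 acts by ∂[p,q,r] = [q,r] − [p,r] + [p,q]. For instance
  ∂[v_0,v_1,v_8] = [v_1,v_8] − [v_0,v_8] + [v_0,v_1],
  ∂[v_2,v_3,v_8] = [v_3,v_8] − [v_2,v_8] + [v_2,v_3].
This gives a 27×18 integer matrix of rank 18; reducing to Smith normal form yields diagonal entries (1,1,1,1,1,1,1,1,1,1,1,1,1,1,1,1,1,2).

From H_k ≅ ker(∂_k) / im(∂_{k+1}) we obtain:

  H_0: rank C_0 − rank ∂_1 = 9 − 8 = 1, and the invariant factors of ∂_1 are all 1, so H_0 ≅ Z.
  H_1: rank ker ∂_1 − rank ∂_2 = (27 − 8) − 18 = 1, and ∂_2 has invariant factor 2 > 1, so H_1 ≅ Z ⊕ Z/2.
  H_2: rank ker ∂_2 − rank ∂_3 = (18 − 18) − 0 = 0, and there is no ∂_3, so H_2 ≅ 0.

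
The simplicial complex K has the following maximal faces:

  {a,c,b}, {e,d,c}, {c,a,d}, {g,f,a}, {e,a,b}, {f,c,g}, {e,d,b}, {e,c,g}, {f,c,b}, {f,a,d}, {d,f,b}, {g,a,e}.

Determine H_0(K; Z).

Order the vertices as a < b < c < d < e < f < g. Listing each simplex with vertices in this order, K has dimension 2 with simplices:

  0-simplices (7): a, b, c, d, e, f, g
  1-simplices (18): ab, ac, ad, ae, af, ag, bc, bd, be, bf, cd, ce, cf, cg, de, df, eg, fg
  2-simplices (12): abc, abe, acd, adf, aeg, afg, bcf, bde, bdf, cde, ceg, cfg

so the chain groups are C_0 ≅ Z^7, C_1 ≅ Z^18, C_2 ≅ Z^12.

∂_1: C_1 → C_0 sends each edge [p,q] (with p < q) to q − p.
The resulting 7×18 matrix has rank 6, and its Smith normal form has invariant factors (1,1,1,1,1,1).

The boundary map ∂_2: C_2 → C_1 sends each 2-simplex [p,q,r] to [q,r] − [p,r] + [p,q]. For instance
  ∂adf = df − af + ad,
  ∂abc = bc − ac + ab.
This gives a 18×12 integer matrix of rank 12; reducing to Smith normal form yields diagonal entries (1,1,1,1,1,1,1,1,1,1,1,2).

Computing H_k = (kernel of ∂_k) / (image of ∂_{k+1}):

  H_0: rank C_0 − rank ∂_1 = 7 − 6 = 1, and the invariant factors of ∂_1 are all 1, so H_0 = Z.

(K is a triangulation of the real projective plane RP^2.)

H_0 ≅ Z.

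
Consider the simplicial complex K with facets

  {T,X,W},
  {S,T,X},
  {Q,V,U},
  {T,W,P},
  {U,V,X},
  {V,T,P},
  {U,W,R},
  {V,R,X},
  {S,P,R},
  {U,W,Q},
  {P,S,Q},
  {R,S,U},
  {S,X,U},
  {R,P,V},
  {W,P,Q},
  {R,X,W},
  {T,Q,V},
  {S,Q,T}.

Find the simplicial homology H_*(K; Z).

H_0 ≅ Z,  H_1 ≅ Z ⊕ Z/2,  H_2 = 0.

Fix the vertex order P < Q < R < S < T < U < V < W < X and write every simplex with vertices in increasing order. Then dim K = 2 and the simplices of K are:

  0-simplices (9): P, Q, R, S, T, U, V, W, X
  1-simplices (27): PQ, PR, PS, PT, PV, PW, QS, QT, QU, QV, QW, RS, RU, RV, RW, RX, ST, SU, SX, TV, TW, TX, UV, UW, UX, VX, WX
  2-simplices (18): PQS, PQW, PRS, PRV, PTV, PTW, QST, QTV, QUV, QUW, RSU, RUW, RVX, RWX, STX, SUX, TWX, UVX

giving chain groups C_0 ≅ Z^9, C_1 ≅ Z^27, C_2 ≅ Z^18.

Boundary ∂_1: C_1 → C_0 is given by ∂[p,q] = [q] − [p]. For instance
  ∂RV = V − R.
This gives a 9×27 integer matrix of rank 8; reducing to Smith normal form yields diagonal entries (1,1,1,1,1,1,1,1).

Boundary ∂_2: C_2 → C_1 acts by ∂[p,q,r] = [q,r] − [p,r] + [p,q]. For instance
  ∂UVX = VX − UX + UV,
  ∂SUX = UX − SX + SU.
This gives a 27×18 integer matrix of rank 18; reducing to Smith normal form yields diagonal entries (1,1,1,1,1,1,1,1,1,1,1,1,1,1,1,1,1,2).

Reading off H_k = ker ∂_k / im ∂_{k+1}:

  H_0: rank C_0 − rank ∂_1 = 9 − 8 = 1, and the invariant factors of ∂_1 are all 1, so H_0 = Z.
  H_1: rank ker ∂_1 − rank ∂_2 = (27 − 8) − 18 = 1, and ∂_2 has invariant factor 2 > 1, so H_1 = Z ⊕ Z/2.
  H_2: rank ker ∂_2 − rank ∂_3 = (18 − 18) − 0 = 0, and there is no ∂_3, so H_2 = 0.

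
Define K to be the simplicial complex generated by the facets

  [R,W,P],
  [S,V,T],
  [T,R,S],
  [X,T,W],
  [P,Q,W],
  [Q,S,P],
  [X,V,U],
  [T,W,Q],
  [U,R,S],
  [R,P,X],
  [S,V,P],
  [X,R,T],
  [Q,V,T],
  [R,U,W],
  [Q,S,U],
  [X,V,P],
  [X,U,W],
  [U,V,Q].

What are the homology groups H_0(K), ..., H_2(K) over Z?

H_0 = Z,  H_1 = Z ⊕ Z/2Z,  H_2 = 0.

Take the total order P < Q < R < S < T < U < V < W < X on the vertex set. Then K (dimension 2) consists of the simplices:

  0-simplices (9): P, Q, R, S, T, U, V, W, X
  1-simplices (27): PQ, PR, PS, PV, PW, PX, QS, QT, QU, QV, QW, RS, RT, RU, RW, RX, ST, SU, SV, TV, TW, TX, UV, UW, UX, VX, WX
  2-simplices (18): PQS, PQW, PRW, PRX, PSV, PVX, QSU, QTV, QTW, QUV, RST, RSU, RTX, RUW, STV, TWX, UVX, UWX

Hence C_0 ≅ Z^9, C_1 ≅ Z^27, C_2 ≅ Z^18.

∂_1: C_1 → C_0 sends each edge [p,q] (with p < q) to q − p. For instance
  ∂QS = S − Q.
The 9×27 boundary matrix has rank 8 and Smith normal form diag(1,1,1,1,1,1,1,1).

Boundary ∂_2: C_2 → C_1 sends each 2-simplex [p,q,r] to [q,r] − [p,r] + [p,q]. For instance
  ∂UVX = VX − UX + UV,
  ∂PQS = QS − PS + PQ.
This gives a 27×18 integer matrix of rank 18; reducing to Smith normal form yields diagonal entries (1,1,1,1,1,1,1,1,1,1,1,1,1,1,1,1,1,2).

From H_k ≅ ker(∂_k) / im(∂_{k+1}) we obtain:

  H_0: rank C_0 − rank ∂_1 = 9 − 8 = 1, and the invariant factors of ∂_1 are all 1, so H_0 ≅ Z.
  H_1: rank ker ∂_1 − rank ∂_2 = (27 − 8) − 18 = 1, and ∂_2 has invariant factor 2 > 1, so H_1 ≅ Z ⊕ Z/2Z.
  H_2: rank ker ∂_2 − rank ∂_3 = (18 − 18) − 0 = 0, and there is no ∂_3, so H_2 ≅ 0.

(K is a triangulation of the Klein bottle.)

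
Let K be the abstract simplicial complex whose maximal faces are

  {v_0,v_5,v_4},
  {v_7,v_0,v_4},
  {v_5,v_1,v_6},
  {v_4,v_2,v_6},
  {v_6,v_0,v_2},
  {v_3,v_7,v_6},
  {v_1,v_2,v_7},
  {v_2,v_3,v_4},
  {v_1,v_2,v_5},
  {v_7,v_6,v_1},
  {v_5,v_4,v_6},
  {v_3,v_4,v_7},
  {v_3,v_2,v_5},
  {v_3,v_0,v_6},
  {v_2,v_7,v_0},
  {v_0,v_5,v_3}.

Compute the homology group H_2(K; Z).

H_2 = Z.

Order the vertices as v_0 < v_1 < v_2 < v_3 < v_4 < v_5 < v_6 < v_7. Listing each simplex with vertices in this order, K has dimension 2 with simplices:

  0-simplices (8): [v_0], [v_1], [v_2], [v_3], [v_4], [v_5], [v_6], [v_7]
  1-simplices (24): (24 of them)
  2-simplices (16): (16 of them)

so the chain groups are C_0 ≅ Z^8, C_1 ≅ Z^24, C_2 ≅ Z^16.

Boundary ∂_1: C_1 → C_0 is given by ∂[p,q] = [q] − [p].
The 8×24 boundary matrix has rank 7 and Smith normal form diag(1,1,1,1,1,1,1).

Boundary ∂_2: C_2 → C_1 acts by ∂[p,q,r] = [q,r] − [p,r] + [p,q]. For instance
  ∂[v_0,v_3,v_5] = [v_3,v_5] − [v_0,v_5] + [v_0,v_3],
  ∂[v_2,v_3,v_5] = [v_3,v_5] − [v_2,v_5] + [v_2,v_3].
The 24×16 boundary matrix has rank 15 and Smith normal form diag(1,1,1,1,1,1,1,1,1,1,1,1,1,1,1).

Computing H_k = (kernel of ∂_k) / (image of ∂_{k+1}):

  H_2: rank ker ∂_2 − rank ∂_3 = (16 − 15) − 0 = 1, and there is no ∂_3, so H_2 ≅ Z.

(K is a triangulation of the torus T^2.)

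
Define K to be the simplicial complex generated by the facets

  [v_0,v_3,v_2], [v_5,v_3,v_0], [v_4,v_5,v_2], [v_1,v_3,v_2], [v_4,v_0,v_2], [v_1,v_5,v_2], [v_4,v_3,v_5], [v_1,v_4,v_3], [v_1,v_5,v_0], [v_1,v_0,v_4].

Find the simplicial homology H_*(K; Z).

We work with the vertex ordering v_0 < v_1 < v_2 < v_3 < v_4 < v_5. The simplices of K, each written with vertices in increasing order, are:

  0-simplices (6): [v_0], [v_1], [v_2], [v_3], [v_4], [v_5]
  1-simplices (15): (15 of them)
  2-simplices (10): [v_0,v_1,v_4], [v_0,v_1,v_5], [v_0,v_2,v_3], [v_0,v_2,v_4], [v_0,v_3,v_5], [v_1,v_2,v_3], [v_1,v_2,v_5], [v_1,v_3,v_4], [v_2,v_4,v_5], [v_3,v_4,v_5]

Hence C_0 ≅ Z^6, C_1 ≅ Z^15, C_2 ≅ Z^10.

∂_1: C_1 → C_0 is given by ∂[p,q] = [q] − [p].
As a 6×15 matrix over Z this has rank 5, with invariant factors (1,1,1,1,1).

The boundary map ∂_2: C_2 → C_1 acts by ∂[p,q,r] = [q,r] − [p,r] + [p,q]. For instance
  ∂[v_0,v_1,v_5] = [v_1,v_5] − [v_0,v_5] + [v_0,v_1],
  ∂[v_0,v_1,v_4] = [v_1,v_4] − [v_0,v_4] + [v_0,v_1].
As a 15×10 matrix over Z this has rank 10, with invariant factors (1,1,1,1,1,1,1,1,1,2).

Reading off H_k = ker ∂_k / im ∂_{k+1}:

  H_0: rank C_0 − rank ∂_1 = 6 − 5 = 1, and the invariant factors of ∂_1 are all 1, so H_0 ≅ Z.
  H_1: rank ker ∂_1 − rank ∂_2 = (15 − 5) − 10 = 0, and ∂_2 has invariant factor 2 > 1, so H_1 ≅ Z/2Z.
  H_2: rank ker ∂_2 − rank ∂_3 = (10 − 10) − 0 = 0, and there is no ∂_3, so H_2 ≅ 0.

(K is a triangulation of the real projective plane RP^2.)

H_0 ≅ Z,  H_1 ≅ Z/2Z,  H_2 = 0.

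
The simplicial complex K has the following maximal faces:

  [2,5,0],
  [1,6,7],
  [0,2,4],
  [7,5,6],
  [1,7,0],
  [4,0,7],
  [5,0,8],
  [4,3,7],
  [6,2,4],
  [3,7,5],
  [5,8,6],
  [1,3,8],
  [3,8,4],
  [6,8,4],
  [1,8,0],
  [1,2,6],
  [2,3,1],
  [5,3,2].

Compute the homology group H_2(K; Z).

Take the total order 0 < 1 < 2 < 3 < 4 < 5 < 6 < 7 < 8 on the vertex set. Then K (dimension 2) consists of the simplices:

  0-simplices (9): [0], [1], [2], [3], [4], [5], [6], [7], [8]
  1-simplices (27): (27 of them)
  2-simplices (18): [0,1,7], [0,1,8], [0,2,4], [0,2,5], [0,4,7], [0,5,8], [1,2,3], [1,2,6], [1,3,8], [1,6,7], [2,3,5], [2,4,6], [3,4,7], [3,4,8], [3,5,7], [4,6,8], [5,6,7], [5,6,8]

giving chain groups C_0 ≅ Z^9, C_1 ≅ Z^27, C_2 ≅ Z^18.

Boundary ∂_1: C_1 → C_0 maps an edge to its endpoints' difference, ∂[p,q] = q − p.
This gives a 9×27 integer matrix of rank 8; reducing to Smith normal form yields diagonal entries (1,1,1,1,1,1,1,1).

Boundary ∂_2: C_2 → C_1 sends each 2-simplex [p,q,r] to [q,r] − [p,r] + [p,q]. For instance
  ∂[0,1,8] = [1,8] − [0,8] + [0,1],
  ∂[2,4,6] = [4,6] − [2,6] + [2,4].
The resulting 27×18 matrix has rank 17, and its Smith normal form has invariant factors (1,1,1,1,1,1,1,1,1,1,1,1,1,1,1,1,1).

Reading off H_k = ker ∂_k / im ∂_{k+1}:

  H_2: rank ker ∂_2 − rank ∂_3 = (18 − 17) − 0 = 1, and there is no ∂_3, so H_2 = Z.

H_2 = Z.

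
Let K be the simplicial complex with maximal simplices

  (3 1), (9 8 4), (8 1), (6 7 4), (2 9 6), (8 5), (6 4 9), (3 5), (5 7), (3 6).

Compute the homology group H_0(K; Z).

Order the vertices as 1 < 2 < 3 < 4 < 5 < 6 < 7 < 8 < 9. Listing each simplex with vertices in this order, K has dimension 2 with simplices:

  0-simplices (9): [1], [2], [3], [4], [5], [6], [7], [8], [9]
  1-simplices (15): [1,3], [1,8], [2,6], [2,9], [3,5], [3,6], [4,6], [4,7], [4,8], [4,9], [5,7], [5,8], [6,7], [6,9], [8,9]
  2-simplices (4): [2,6,9], [4,6,7], [4,6,9], [4,8,9]

giving chain groups C_0 ≅ Z^9, C_1 ≅ Z^15, C_2 ≅ Z^4.

Boundary ∂_1: C_1 → C_0 is given by ∂[p,q] = [q] − [p].
The 9×15 boundary matrix has rank 8 and Smith normal form diag(1,1,1,1,1,1,1,1).

Boundary ∂_2: C_2 → C_1 acts by ∂[p,q,r] = [q,r] − [p,r] + [p,q]. For instance
  ∂[2,6,9] = [6,9] − [2,9] + [2,6],
  ∂[4,6,7] = [6,7] − [4,7] + [4,6].
As a 15×4 matrix over Z this has rank 4, with invariant factors (1,1,1,1).

Reading off H_k = ker ∂_k / im ∂_{k+1}:

  H_0: rank C_0 − rank ∂_1 = 9 − 8 = 1, and the invariant factors of ∂_1 are all 1, so H_0 = Z.

H_0 = Z.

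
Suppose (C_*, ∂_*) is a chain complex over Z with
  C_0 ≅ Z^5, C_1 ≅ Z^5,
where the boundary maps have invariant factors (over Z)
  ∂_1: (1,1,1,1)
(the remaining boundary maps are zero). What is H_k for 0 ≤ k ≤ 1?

H_0 ≅ Z,  H_1 ≅ Z.

H_0: b_0 = 5 − 0 − 4 = 1; torsion from ∂_1 factors > 1: none. So H_0 ≅ Z.
H_1: b_1 = 5 − 4 − 0 = 1; torsion from ∂_2 factors > 1: none. So H_1 ≅ Z.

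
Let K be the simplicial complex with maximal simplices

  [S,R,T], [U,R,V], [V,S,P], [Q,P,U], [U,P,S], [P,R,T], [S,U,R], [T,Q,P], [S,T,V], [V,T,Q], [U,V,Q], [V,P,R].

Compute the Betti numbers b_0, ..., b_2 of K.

b_0 = 1, b_1 = 0, b_2 = 0.

Take the total order P < Q < R < S < T < U < V on the vertex set. Then K (dimension 2) consists of the simplices:

  0-simplices (7): P, Q, R, S, T, U, V
  1-simplices (18): PQ, PR, PS, PT, PU, PV, QT, QU, QV, RS, RT, RU, RV, ST, SU, SV, TV, UV
  2-simplices (12): PQT, PQU, PRT, PRV, PSU, PSV, QTV, QUV, RST, RSU, RUV, STV

Hence C_0 ≅ Z^7, C_1 ≅ Z^18, C_2 ≅ Z^12.

Boundary ∂_1: C_1 → C_0 sends each edge [p,q] (with p < q) to q − p. For instance
  ∂PS = S − P.
This gives a 7×18 integer matrix of rank 6; reducing to Smith normal form yields diagonal entries (1,1,1,1,1,1).

Boundary ∂_2: C_2 → C_1 acts by ∂[p,q,r] = [q,r] − [p,r] + [p,q]. For instance
  ∂RST = ST − RT + RS,
  ∂PSU = SU − PU + PS.
The 18×12 boundary matrix has rank 12 and Smith normal form diag(1,1,1,1,1,1,1,1,1,1,1,2).

Computing H_k = (kernel of ∂_k) / (image of ∂_{k+1}):

  H_0: rank C_0 − rank ∂_1 = 7 − 6 = 1, and the invariant factors of ∂_1 are all 1, so H_0 ≅ Z.
  H_1: rank ker ∂_1 − rank ∂_2 = (18 − 6) − 12 = 0, and ∂_2 has invariant factor 2 > 1, so H_1 ≅ Z/2.
  H_2: rank ker ∂_2 − rank ∂_3 = (12 − 12) − 0 = 0, and there is no ∂_3, so H_2 ≅ 0.

Hence the Betti numbers are b_0 = 1, b_1 = 0, b_2 = 0.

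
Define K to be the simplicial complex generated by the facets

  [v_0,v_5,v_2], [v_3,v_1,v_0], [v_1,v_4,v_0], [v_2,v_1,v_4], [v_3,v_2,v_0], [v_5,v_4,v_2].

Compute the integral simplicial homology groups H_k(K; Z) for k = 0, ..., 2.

Fix the vertex order v_0 < v_1 < v_2 < v_3 < v_4 < v_5 and write every simplex with vertices in increasing order. Then dim K = 2 and the simplices of K are:

  0-simplices (6): [v_0], [v_1], [v_2], [v_3], [v_4], [v_5]
  1-simplices (12): [v_0,v_1], [v_0,v_2], [v_0,v_3], [v_0,v_4], [v_0,v_5], [v_1,v_2], [v_1,v_3], [v_1,v_4], [v_2,v_3], [v_2,v_4], [v_2,v_5], [v_4,v_5]
  2-simplices (6): [v_0,v_1,v_3], [v_0,v_1,v_4], [v_0,v_2,v_3], [v_0,v_2,v_5], [v_1,v_2,v_4], [v_2,v_4,v_5]

Hence C_0 ≅ Z^6, C_1 ≅ Z^12, C_2 ≅ Z^6.

Boundary ∂_1: C_1 → C_0 sends each edge [p,q] (with p < q) to q − p.
This gives a 6×12 integer matrix of rank 5; reducing to Smith normal form yields diagonal entries (1,1,1,1,1).

The boundary map ∂_2: C_2 → C_1 acts by ∂[p,q,r] = [q,r] − [p,r] + [p,q]. For instance
  ∂[v_0,v_2,v_3] = [v_2,v_3] − [v_0,v_3] + [v_0,v_2],
  ∂[v_1,v_2,v_4] = [v_2,v_4] − [v_1,v_4] + [v_1,v_2].
The resulting 12×6 matrix has rank 6, and its Smith normal form has invariant factors (1,1,1,1,1,1).

Now H_k = ker ∂_k / im ∂_{k+1}, so:

  H_0: rank C_0 − rank ∂_1 = 6 − 5 = 1, and the invariant factors of ∂_1 are all 1, so H_0 = Z.
  H_1: rank ker ∂_1 − rank ∂_2 = (12 − 5) − 6 = 1, and the invariant factors of ∂_2 are all 1, so H_1 = Z.
  H_2: rank ker ∂_2 − rank ∂_3 = (6 − 6) − 0 = 0, and there is no ∂_3, so H_2 = 0.

As a check, the Euler characteristic is 6 − 12 + 6 = 0, which agrees with 1 − 1 + 0 = 0.
(K is a triangulation of the cylinder S^1 x I.)

H_0 ≅ Z,  H_1 ≅ Z,  H_2 = 0.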